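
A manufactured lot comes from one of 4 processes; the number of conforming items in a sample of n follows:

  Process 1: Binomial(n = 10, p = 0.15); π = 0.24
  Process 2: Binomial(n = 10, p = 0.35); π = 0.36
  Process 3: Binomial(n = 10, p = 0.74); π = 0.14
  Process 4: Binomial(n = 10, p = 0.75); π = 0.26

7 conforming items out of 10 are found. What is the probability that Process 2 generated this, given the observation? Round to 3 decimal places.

0.070

Posterior ∝ prior × likelihood, so P(k | x) ∝ π_k f_k(x); normalise over all components.
Evaluate each component's likelihood at the observed value:
  L_1 = C(10,7)·0.15^7·0.85^3 = 120·1.70859e-06·0.614125 = 0.000125915
  L_2 = C(10,7)·0.35^7·0.65^3 = 120·0.000643393·0.274625 = 0.021203
  L_3 = C(10,7)·0.74^7·0.26^3 = 120·0.121513·0.017576 = 0.256285
  L_4 = C(10,7)·0.75^7·0.25^3 = 120·0.133484·0.015625 = 0.250282
Multiply by the mixture weights:
  π_1·L_1 = 0.24 × 0.000125915 = 3.02196e-05
  π_2·L_2 = 0.36 × 0.021203 = 0.00763309
  π_3·L_3 = 0.14 × 0.256285 = 0.0358799
  π_4·L_4 = 0.26 × 0.250282 = 0.0650734
Sum: 3.02196e-05 + 0.00763309 + 0.0358799 + 0.0650734 = 0.108617
P(Process 2 | x) ≈ 0.070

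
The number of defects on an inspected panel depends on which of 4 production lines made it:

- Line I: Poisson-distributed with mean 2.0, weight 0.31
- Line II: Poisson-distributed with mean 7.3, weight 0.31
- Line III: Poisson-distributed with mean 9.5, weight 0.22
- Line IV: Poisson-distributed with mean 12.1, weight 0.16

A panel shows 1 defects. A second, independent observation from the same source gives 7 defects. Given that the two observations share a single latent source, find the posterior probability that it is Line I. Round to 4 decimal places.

Apply Bayes' rule: the posterior for each component is proportional to its prior times its likelihood at x.
Since both observations come from the same component, the likelihood for component k is f_k(x₁)·f_k(x₂).
  p_I = [0.270671] × [0.00343709] = 0.000930318
  p_II = [0.00493143] × [0.148074] = 0.000730219
  p_III = [0.000711092] × [0.103714] = 7.37502e-05
  p_IV = [6.72701e-05] × [0.0418894] = 2.8179e-06
Weight by the priors:
  P(Z=I)·p_I = 0.31 × 0.000930318 = 0.000288399
  P(Z=II)·p_II = 0.31 × 0.000730219 = 0.000226368
  P(Z=III)·p_III = 0.22 × 7.37502e-05 = 1.6225e-05
  P(Z=IV)·p_IV = 0.16 × 2.8179e-06 = 4.50864e-07
Normaliser: 0.000288399 + 0.000226368 + 1.6225e-05 + 4.50864e-07 = 0.000531442
Responsibility of Line I: 0.000288399 / 0.000531442 ≈ 0.5427

0.5427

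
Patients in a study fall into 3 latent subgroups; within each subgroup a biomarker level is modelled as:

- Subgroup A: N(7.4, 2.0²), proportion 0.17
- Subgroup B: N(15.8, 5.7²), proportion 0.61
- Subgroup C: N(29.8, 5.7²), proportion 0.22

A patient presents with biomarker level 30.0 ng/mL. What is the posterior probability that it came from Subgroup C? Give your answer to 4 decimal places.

0.8892

By Bayes' theorem, P(k | x) = P(Z=k) f_k(x) / Σ_j P(Z=j) f_j(x).
Normal densities:
  f_A = 3.7355e-29
  f_B = 0.0031432
  f_C = 0.0699468
Unnormalised posteriors:
  P(Z=A)·f_A = 0.17 × 3.7355e-29 = 6.35035e-30
  P(Z=B)·f_B = 0.61 × 0.0031432 = 0.00191735
  P(Z=C)·f_C = 0.22 × 0.0699468 = 0.0153883
Evidence: 6.35035e-30 + 0.00191735 + 0.0153883 = 0.0173056
So the posterior for Subgroup C is 0.0153883 / 0.0173056 ≈ 0.8892.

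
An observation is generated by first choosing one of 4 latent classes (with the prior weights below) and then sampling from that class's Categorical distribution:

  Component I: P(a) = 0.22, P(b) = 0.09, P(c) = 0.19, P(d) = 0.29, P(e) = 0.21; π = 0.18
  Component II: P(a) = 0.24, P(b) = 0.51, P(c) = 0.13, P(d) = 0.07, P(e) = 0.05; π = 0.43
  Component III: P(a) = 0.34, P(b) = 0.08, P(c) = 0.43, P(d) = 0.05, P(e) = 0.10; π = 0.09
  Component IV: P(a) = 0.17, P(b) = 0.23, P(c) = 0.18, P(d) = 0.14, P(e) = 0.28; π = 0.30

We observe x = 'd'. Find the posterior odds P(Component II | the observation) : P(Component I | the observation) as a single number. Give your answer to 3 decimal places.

Posterior odds = (π_i f_i(x)) / (π_j f_j(x)); the normalising sum cancels.
Categorical probabilities:
  p_I = 0.29
  p_II = 0.07
  p_III = 0.05
  p_IV = 0.14
0.0301 / 0.0522 ≈ 0.577

0.577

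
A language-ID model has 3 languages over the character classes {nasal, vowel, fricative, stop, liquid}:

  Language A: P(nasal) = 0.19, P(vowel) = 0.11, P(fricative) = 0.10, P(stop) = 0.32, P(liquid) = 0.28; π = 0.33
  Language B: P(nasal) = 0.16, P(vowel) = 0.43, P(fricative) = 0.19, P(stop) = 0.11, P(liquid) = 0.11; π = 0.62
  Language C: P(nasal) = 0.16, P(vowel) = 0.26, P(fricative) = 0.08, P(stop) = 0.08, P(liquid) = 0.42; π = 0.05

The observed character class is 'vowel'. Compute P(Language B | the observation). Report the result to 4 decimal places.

0.8439

Posterior ∝ prior × likelihood, so P(k | x) ∝ P(Z=k) f_k(x); normalise over all components.
Categorical probabilities:
  L_A = 0.11
  L_B = 0.43
  L_C = 0.26
Weight by the priors:
  P(Z=A)·L_A = 0.33 × 0.11 = 0.0363
  P(Z=B)·L_B = 0.62 × 0.43 = 0.2666
  P(Z=C)·L_C = 0.05 × 0.26 = 0.013
Sum: 0.0363 + 0.2666 + 0.013 = 0.3159
P(Language B | x) ≈ 0.8439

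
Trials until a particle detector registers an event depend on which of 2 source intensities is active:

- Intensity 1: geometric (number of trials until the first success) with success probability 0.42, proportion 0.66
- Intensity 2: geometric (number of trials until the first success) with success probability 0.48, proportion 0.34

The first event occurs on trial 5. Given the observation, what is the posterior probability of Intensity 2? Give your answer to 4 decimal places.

0.2756

By Bayes' theorem, P(k | x) = π_k f_k(x) / Σ_j π_j f_j(x).
Geometric probabilities:
  p_1 = 0.42·(1−0.42)^4 = 0.42·0.113165 = 0.0475293
  p_2 = 0.48·(1−0.48)^4 = 0.48·0.0731162 = 0.0350958
Weight by the priors:
  π_1·p_1 = 0.66 × 0.0475293 = 0.0313693
  π_2·p_2 = 0.34 × 0.0350958 = 0.0119326
Sum: 0.0313693 + 0.0119326 = 0.0433019
P(Intensity 2 | the observation) ≈ 0.2756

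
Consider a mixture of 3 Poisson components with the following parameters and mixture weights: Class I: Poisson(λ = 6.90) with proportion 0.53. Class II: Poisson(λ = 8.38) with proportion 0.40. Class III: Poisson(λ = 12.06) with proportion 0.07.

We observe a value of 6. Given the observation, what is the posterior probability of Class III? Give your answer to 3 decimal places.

0.014

P(component k | x) = π_k·f_k(x) / marginal(x), where marginal(x) = Σ_j π_j·f_j(x).
Poisson probabilities:
  f_I = e^(−6.90)·6.90^6/6! = 0.151053
  f_II = e^(−8.38)·8.38^6/6! = 0.110343
  f_III = e^(−12.06)·12.06^6/6! = 0.0247263
Weight by the priors:
  π_I·f_I = 0.53 × 0.151053 = 0.0800582
  π_II·f_II = 0.40 × 0.110343 = 0.0441371
  π_III·f_III = 0.07 × 0.0247263 = 0.00173084
Marginal: 0.0800582 + 0.0441371 + 0.00173084 = 0.125926
So the posterior for Class III is 0.00173084 / 0.125926 ≈ 0.014.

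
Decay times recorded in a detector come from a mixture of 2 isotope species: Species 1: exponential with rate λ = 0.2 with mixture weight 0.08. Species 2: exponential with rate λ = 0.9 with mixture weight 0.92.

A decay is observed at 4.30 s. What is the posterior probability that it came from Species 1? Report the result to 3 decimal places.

0.282

Apply Bayes' rule: the posterior for each component is proportional to its prior times its likelihood at x.
Component likelihoods at x = 4.30 s:
  f_1 = 0.0846324
  f_2 = 0.0187725
Prior × likelihood for each component:
  w_1·f_1 = 0.08 × 0.0846324 = 0.00677059
  w_2·f_2 = 0.92 × 0.0187725 = 0.0172707
Normaliser: 0.00677059 + 0.0172707 = 0.0240413
P(Species 1 | 4.30 s) = 0.00677059 / 0.0240413 ≈ 0.282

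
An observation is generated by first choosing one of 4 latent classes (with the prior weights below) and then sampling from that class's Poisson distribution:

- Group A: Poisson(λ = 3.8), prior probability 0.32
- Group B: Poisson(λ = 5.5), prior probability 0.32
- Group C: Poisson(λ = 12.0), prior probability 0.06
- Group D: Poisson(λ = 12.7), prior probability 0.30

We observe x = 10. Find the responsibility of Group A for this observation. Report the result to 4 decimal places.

P(component k | x) = π_k·f_k(x) / marginal(x), where marginal(x) = Σ_j π_j·f_j(x).
Evaluate each component's likelihood at the observed value:
  L_A = 0.00387038
  L_B = 0.0285262
  L_C = 0.104837
  L_D = 0.0917771
Weight by the priors:
  π_A·L_A = 0.32 × 0.00387038 = 0.00123852
  π_B·L_B = 0.32 × 0.0285262 = 0.00912839
  π_C·L_C = 0.06 × 0.104837 = 0.00629024
  π_D·L_D = 0.30 × 0.0917771 = 0.0275331
Marginal: 0.00123852 + 0.00912839 + 0.00629024 + 0.0275331 = 0.0441903
Responsibility of Group A: 0.00123852 / 0.0441903 ≈ 0.0280

0.0280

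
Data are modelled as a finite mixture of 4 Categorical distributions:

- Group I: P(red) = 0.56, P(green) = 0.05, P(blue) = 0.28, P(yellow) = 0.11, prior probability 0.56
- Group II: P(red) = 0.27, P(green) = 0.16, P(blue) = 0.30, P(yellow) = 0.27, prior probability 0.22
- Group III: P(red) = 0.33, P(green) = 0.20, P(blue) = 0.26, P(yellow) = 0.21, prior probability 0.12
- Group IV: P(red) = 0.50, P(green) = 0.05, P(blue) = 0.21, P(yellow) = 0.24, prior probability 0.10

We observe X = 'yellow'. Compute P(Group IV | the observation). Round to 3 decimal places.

0.141

Apply Bayes' rule: the posterior for each component is proportional to its prior times its likelihood at x.
Component likelihoods at x = 'yellow':
  L_I = 0.11
  L_II = 0.27
  L_III = 0.21
  L_IV = 0.24
Prior × likelihood for each component:
  w_I·L_I = 0.56 × 0.11 = 0.0616
  w_II·L_II = 0.22 × 0.27 = 0.0594
  w_III·L_III = 0.12 × 0.21 = 0.0252
  w_IV·L_IV = 0.10 × 0.24 = 0.024
Marginal: 0.0616 + 0.0594 + 0.0252 + 0.024 = 0.1702
P(Group IV | the observation) = 0.024 / 0.1702 ≈ 0.141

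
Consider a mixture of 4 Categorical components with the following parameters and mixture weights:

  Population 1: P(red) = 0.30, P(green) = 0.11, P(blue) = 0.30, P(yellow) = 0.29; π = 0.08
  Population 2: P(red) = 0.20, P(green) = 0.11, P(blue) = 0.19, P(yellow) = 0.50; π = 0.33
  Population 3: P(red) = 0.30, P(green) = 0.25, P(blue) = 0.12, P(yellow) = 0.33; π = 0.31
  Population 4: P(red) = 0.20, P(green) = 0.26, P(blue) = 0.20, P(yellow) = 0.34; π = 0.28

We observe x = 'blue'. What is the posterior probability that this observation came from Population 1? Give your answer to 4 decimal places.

0.1334

Apply Bayes' rule: the posterior for each component is proportional to its prior times its likelihood at x.
Evaluate each component's likelihood at the observed value:
  L_1 = 0.3
  L_2 = 0.19
  L_3 = 0.12
  L_4 = 0.2
Unnormalised posteriors:
  P(Z=1)·L_1 = 0.08 × 0.3 = 0.024
  P(Z=2)·L_2 = 0.33 × 0.19 = 0.0627
  P(Z=3)·L_3 = 0.31 × 0.12 = 0.0372
  P(Z=4)·L_4 = 0.28 × 0.2 = 0.056
Marginal: 0.024 + 0.0627 + 0.0372 + 0.056 = 0.1799
So the posterior for Population 1 is 0.024 / 0.1799 ≈ 0.1334.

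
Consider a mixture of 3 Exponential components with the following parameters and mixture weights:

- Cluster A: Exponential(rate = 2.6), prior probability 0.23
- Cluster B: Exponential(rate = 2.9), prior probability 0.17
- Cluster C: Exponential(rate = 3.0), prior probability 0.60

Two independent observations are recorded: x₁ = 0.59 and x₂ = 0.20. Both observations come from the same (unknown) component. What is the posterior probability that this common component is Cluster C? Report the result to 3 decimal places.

0.595

Apply Bayes' rule: the posterior for each component is proportional to its prior times its likelihood at x.
Since both observations come from the same component, the likelihood for component k is f_k(x₁)·f_k(x₂).
  p_A = [0.560745] × [1.54575] = 0.866774
  p_B = [0.523987] × [1.62371] = 0.8508
  p_C = [0.510999] × [1.64643] = 0.841327
Prior × likelihood for each component:
  P(Z=A)·p_A = 0.23 × 0.866774 = 0.199358
  P(Z=B)·p_B = 0.17 × 0.8508 = 0.144636
  P(Z=C)·p_C = 0.60 × 0.841327 = 0.504796
Sum: 0.199358 + 0.144636 + 0.504796 = 0.84879
P(Cluster C | x₁,x₂) = 0.504796 / 0.84879 ≈ 0.595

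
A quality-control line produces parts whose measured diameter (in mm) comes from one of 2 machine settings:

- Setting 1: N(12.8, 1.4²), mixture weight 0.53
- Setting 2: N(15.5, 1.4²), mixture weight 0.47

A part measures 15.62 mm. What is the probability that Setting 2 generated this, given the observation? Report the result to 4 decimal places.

Posterior ∝ prior × likelihood, so P(k | x) ∝ π_k f_k(x); normalise over all components.
Normal densities:
  p_1 = (1/(1.4·√(2π)))·exp(−(15.62−12.8)²/(2·1.4²)) = 0.284959·exp(-2.02867) = 0.0374749
  p_2 = (1/(1.4·√(2π)))·exp(−(15.62−15.5)²/(2·1.4²)) = 0.284959·exp(-0.00367) = 0.283914
Multiply by the mixture weights:
  π_1·p_1 = 0.53 × 0.0374749 = 0.0198617
  π_2·p_2 = 0.47 × 0.283914 = 0.13344
Denominator: 0.0198617 + 0.13344 = 0.153301
P(Setting 2 | the observation) ≈ 0.8704

0.8704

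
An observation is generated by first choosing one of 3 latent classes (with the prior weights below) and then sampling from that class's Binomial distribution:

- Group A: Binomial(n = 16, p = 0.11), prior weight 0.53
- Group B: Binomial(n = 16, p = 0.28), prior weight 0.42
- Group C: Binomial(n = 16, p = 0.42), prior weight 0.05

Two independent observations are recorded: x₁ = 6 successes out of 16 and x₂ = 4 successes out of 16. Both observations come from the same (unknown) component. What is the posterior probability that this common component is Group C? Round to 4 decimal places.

Apply Bayes' rule: the posterior for each component is proportional to its prior times its likelihood at x.
Since both observations come from the same component, the likelihood for component k is f_k(x₁)·f_k(x₂).
  L_A = [C(16,6)·0.11^6·0.89^10 = 8008·1.77156e-06·0.311817 = 0.00442364] × [0.0658146] = 0.00029114
  L_B = [C(16,6)·0.28^6·0.72^10 = 8008·0.00048189·0.0374391 = 0.144477] × [0.217117] = 0.0313683
  L_C = [C(16,6)·0.42^6·0.58^10 = 8008·0.00548903·0.00430804 = 0.189365] × [0.0820738] = 0.0155419
Unnormalised posteriors:
  π_A·L_A = 0.53 × 0.00029114 = 0.000154304
  π_B·L_B = 0.42 × 0.0313683 = 0.0131747
  π_C·L_C = 0.05 × 0.0155419 = 0.000777095
Evidence: 0.000154304 + 0.0131747 + 0.000777095 = 0.0141061
Responsibility of Group C: 0.000777095 / 0.0141061 ≈ 0.0551

0.0551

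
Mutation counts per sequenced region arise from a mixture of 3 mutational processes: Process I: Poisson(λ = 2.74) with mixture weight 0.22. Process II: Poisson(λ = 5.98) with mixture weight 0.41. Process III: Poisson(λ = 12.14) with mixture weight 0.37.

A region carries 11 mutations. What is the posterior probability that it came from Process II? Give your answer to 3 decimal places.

0.178

By Bayes' theorem, P(k | x) = P(Z=k) f_k(x) / Σ_j P(Z=j) f_j(x).
Component likelihoods at x = 11 mutations:
  L_I = 0.000105714
  L_II = 0.0221552
  L_III = 0.112957
Weight by the priors:
  P(Z=I)·L_I = 0.22 × 0.000105714 = 2.32571e-05
  P(Z=II)·L_II = 0.41 × 0.0221552 = 0.00908365
  P(Z=III)·L_III = 0.37 × 0.112957 = 0.0417943
Normaliser: 2.32571e-05 + 0.00908365 + 0.0417943 = 0.0509012
Responsibility of Process II: 0.00908365 / 0.0509012 ≈ 0.178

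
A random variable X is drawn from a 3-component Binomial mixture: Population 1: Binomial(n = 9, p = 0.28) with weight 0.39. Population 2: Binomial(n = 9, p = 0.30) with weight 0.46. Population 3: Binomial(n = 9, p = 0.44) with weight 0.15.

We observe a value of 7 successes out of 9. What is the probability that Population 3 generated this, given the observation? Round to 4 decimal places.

Apply Bayes' rule: the posterior for each component is proportional to its prior times its likelihood at x.
Evaluate each component's likelihood at the observed value:
  L_1 = 0.0025181
  L_2 = 0.00385787
  L_3 = 0.0360452
Prior × likelihood for each component:
  π_1·L_1 = 0.39 × 0.0025181 = 0.000982061
  π_2·L_2 = 0.46 × 0.00385787 = 0.00177462
  π_3·L_3 = 0.15 × 0.0360452 = 0.00540678
Denominator: 0.000982061 + 0.00177462 + 0.00540678 = 0.00816346
So the posterior for Population 3 is 0.00540678 / 0.00816346 ≈ 0.6623.

0.6623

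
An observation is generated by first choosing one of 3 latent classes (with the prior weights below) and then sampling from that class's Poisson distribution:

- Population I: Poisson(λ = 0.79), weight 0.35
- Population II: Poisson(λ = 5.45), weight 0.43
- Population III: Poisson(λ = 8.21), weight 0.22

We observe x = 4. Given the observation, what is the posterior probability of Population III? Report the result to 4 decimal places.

Apply Bayes' rule: the posterior for each component is proportional to its prior times its likelihood at x.
Poisson probabilities:
  p_I = e^(−0.79)·0.79^4/4! = 0.00736554
  p_II = e^(−5.45)·5.45^4/4! = 0.157932
  p_III = e^(−8.21)·8.21^4/4! = 0.0514759
Multiply by the mixture weights:
  P(Z=I)·p_I = 0.35 × 0.00736554 = 0.00257794
  P(Z=II)·p_II = 0.43 × 0.157932 = 0.0679107
  P(Z=III)·p_III = 0.22 × 0.0514759 = 0.0113247
Sum: 0.00257794 + 0.0679107 + 0.0113247 = 0.0818133
P(Population III | 4) = 0.0113247 / 0.0818133 ≈ 0.1384

0.1384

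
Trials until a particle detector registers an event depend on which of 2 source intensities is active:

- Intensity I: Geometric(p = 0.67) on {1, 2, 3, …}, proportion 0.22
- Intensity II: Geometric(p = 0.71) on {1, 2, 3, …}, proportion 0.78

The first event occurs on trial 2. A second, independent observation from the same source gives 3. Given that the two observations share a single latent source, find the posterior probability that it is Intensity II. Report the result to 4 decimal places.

0.7299

Apply Bayes' rule: the posterior for each component is proportional to its prior times its likelihood at x.
Since both observations come from the same component, the likelihood for component k is f_k(x₁)·f_k(x₂).
  f_I = [0.67·(1−0.67)^1 = 0.67·0.33 = 0.2211] × [0.072963] = 0.0161321
  f_II = [0.71·(1−0.71)^1 = 0.71·0.29 = 0.2059] × [0.059711] = 0.0122945
Prior × likelihood for each component:
  P(Z=I)·f_I = 0.22 × 0.0161321 = 0.00354907
  P(Z=II)·f_II = 0.78 × 0.0122945 = 0.00958971
Marginal: 0.00354907 + 0.00958971 = 0.0131388
P(Intensity II | x) ≈ 0.7299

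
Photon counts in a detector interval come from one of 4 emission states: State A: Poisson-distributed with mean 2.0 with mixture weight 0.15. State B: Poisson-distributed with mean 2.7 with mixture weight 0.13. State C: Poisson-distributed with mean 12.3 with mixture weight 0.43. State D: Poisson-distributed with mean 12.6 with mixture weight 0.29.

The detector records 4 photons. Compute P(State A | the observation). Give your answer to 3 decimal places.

Apply Bayes' rule: the posterior for each component is proportional to its prior times its likelihood at x.
Poisson probabilities:
  f_A = e^(−2.0)·2.0^4/4! = 0.0902235
  f_B = e^(−2.7)·2.7^4/4! = 0.148816
  f_C = e^(−12.3)·12.3^4/4! = 0.00434097
  f_D = e^(−12.6)·12.6^4/4! = 0.00354128
Unnormalised posteriors:
  P(Z=A)·f_A = 0.15 × 0.0902235 = 0.0135335
  P(Z=B)·f_B = 0.13 × 0.148816 = 0.019346
  P(Z=C)·f_C = 0.43 × 0.00434097 = 0.00186662
  P(Z=D)·f_D = 0.29 × 0.00354128 = 0.00102697
Normaliser: 0.0135335 + 0.019346 + 0.00186662 + 0.00102697 = 0.0357732
Responsibility of State A: 0.0135335 / 0.0357732 ≈ 0.378

0.378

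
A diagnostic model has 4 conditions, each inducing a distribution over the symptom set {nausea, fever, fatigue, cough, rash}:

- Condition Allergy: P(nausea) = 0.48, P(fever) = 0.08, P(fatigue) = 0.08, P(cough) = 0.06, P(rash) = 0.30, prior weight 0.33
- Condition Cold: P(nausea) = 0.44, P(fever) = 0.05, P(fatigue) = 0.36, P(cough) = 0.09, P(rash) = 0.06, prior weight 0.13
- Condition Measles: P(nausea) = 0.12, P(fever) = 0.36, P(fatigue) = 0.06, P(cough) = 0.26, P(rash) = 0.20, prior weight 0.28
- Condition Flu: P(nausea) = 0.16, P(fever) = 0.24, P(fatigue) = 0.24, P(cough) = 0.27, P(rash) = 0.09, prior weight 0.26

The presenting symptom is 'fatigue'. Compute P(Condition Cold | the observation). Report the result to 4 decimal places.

0.3071

By Bayes' theorem, P(k | x) = P(Z=k) f_k(x) / Σ_j P(Z=j) f_j(x).
Component likelihoods at x = 'fatigue':
  L_Allergy = 0.08
  L_Cold = 0.36
  L_Measles = 0.06
  L_Flu = 0.24
Multiply by the mixture weights:
  P(Z=Allergy)·L_Allergy = 0.33 × 0.08 = 0.0264
  P(Z=Cold)·L_Cold = 0.13 × 0.36 = 0.0468
  P(Z=Measles)·L_Measles = 0.28 × 0.06 = 0.0168
  P(Z=Flu)·L_Flu = 0.26 × 0.24 = 0.0624
Denominator: 0.0264 + 0.0468 + 0.0168 + 0.0624 = 0.1524
Responsibility of Condition Cold: 0.0468 / 0.1524 ≈ 0.3071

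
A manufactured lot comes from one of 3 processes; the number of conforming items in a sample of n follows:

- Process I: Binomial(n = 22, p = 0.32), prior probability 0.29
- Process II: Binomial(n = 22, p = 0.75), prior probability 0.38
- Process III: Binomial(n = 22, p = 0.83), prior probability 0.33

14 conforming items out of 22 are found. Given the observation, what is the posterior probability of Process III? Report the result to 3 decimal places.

Posterior ∝ prior × likelihood, so P(k | x) ∝ w_k f_k(x); normalise over all components.
Evaluate each component's likelihood at the observed value:
  p_I = 0.00172587
  p_II = 0.0869392
  p_III = 0.0164256
Weight by the priors:
  w_I·p_I = 0.29 × 0.00172587 = 0.000500503
  w_II·p_II = 0.38 × 0.0869392 = 0.0330369
  w_III·p_III = 0.33 × 0.0164256 = 0.00542046
Marginal: 0.000500503 + 0.0330369 + 0.00542046 = 0.0389578
Responsibility of Process III: 0.00542046 / 0.0389578 ≈ 0.139

0.139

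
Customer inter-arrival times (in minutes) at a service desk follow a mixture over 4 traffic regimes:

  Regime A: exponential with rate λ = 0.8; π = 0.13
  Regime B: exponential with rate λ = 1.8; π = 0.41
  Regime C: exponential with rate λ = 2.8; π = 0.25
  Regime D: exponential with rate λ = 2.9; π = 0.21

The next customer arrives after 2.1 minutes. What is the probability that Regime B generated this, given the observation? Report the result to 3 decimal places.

P(component k | x) = π_k·f_k(x) / marginal(x), where marginal(x) = Σ_j π_j·f_j(x).
Exponential densities:
  p_A = 0.8·e^(−0.8·2.1) = 0.8·e^(−1.6800) = 0.149099
  p_B = 1.8·e^(−1.8·2.1) = 1.8·e^(−3.7800) = 0.0410808
  p_C = 2.8·e^(−2.8·2.1) = 2.8·e^(−5.8800) = 0.0078254
  p_D = 2.9·e^(−2.9·2.1) = 2.9·e^(−6.0900) = 0.00656969
Weight by the priors:
  π_A·p_A = 0.13 × 0.149099 = 0.0193829
  π_B·p_B = 0.41 × 0.0410808 = 0.0168431
  π_C·p_C = 0.25 × 0.0078254 = 0.00195635
  π_D·p_D = 0.21 × 0.00656969 = 0.00137963
Normaliser: 0.0193829 + 0.0168431 + 0.00195635 + 0.00137963 = 0.039562
P(Regime B | data) = 0.0168431 / 0.039562 ≈ 0.426

0.426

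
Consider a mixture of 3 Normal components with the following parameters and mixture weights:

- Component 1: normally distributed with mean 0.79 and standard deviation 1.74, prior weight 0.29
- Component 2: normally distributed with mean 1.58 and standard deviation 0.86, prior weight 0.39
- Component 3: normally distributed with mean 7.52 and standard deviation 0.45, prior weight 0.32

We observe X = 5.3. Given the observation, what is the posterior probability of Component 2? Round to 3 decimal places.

Apply Bayes' rule: the posterior for each component is proportional to its prior times its likelihood at x.
Evaluate each component's likelihood at the observed value:
  f_1 = 0.00797107
  f_2 = 4.01277e-05
  f_3 = 4.60062e-06
Prior × likelihood for each component:
  π_1·f_1 = 0.29 × 0.00797107 = 0.00231161
  π_2·f_2 = 0.39 × 4.01277e-05 = 1.56498e-05
  π_3·f_3 = 0.32 × 4.60062e-06 = 1.4722e-06
Denominator: 0.00231161 + 1.56498e-05 + 1.4722e-06 = 0.00232873
Responsibility of Component 2: 1.56498e-05 / 0.00232873 ≈ 0.007

0.007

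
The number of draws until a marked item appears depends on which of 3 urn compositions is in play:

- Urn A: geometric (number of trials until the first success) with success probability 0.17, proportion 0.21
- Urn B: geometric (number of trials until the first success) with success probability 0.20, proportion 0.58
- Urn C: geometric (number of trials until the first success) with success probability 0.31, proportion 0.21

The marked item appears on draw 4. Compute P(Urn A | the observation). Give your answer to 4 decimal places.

0.2017

P(component k | x) = π_k·f_k(x) / marginal(x), where marginal(x) = Σ_j π_j·f_j(x).
Component likelihoods at x = 4:
  f_A = 0.0972038
  f_B = 0.1024
  f_C = 0.101838
Prior × likelihood for each component:
  π_A·f_A = 0.21 × 0.0972038 = 0.0204128
  π_B·f_B = 0.58 × 0.1024 = 0.059392
  π_C·f_C = 0.21 × 0.101838 = 0.0213859
Normaliser: 0.0204128 + 0.059392 + 0.0213859 = 0.101191
P(Urn A | 4) = 0.0204128 / 0.101191 ≈ 0.2017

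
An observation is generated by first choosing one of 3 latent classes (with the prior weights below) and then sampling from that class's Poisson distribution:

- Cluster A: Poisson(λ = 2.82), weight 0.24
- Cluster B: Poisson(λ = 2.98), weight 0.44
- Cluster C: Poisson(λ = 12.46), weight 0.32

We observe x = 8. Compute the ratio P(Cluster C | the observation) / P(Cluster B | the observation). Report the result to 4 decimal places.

5.1880

Posterior odds = (P(Z=i) f_i(x)) / (P(Z=j) f_j(x)); the normalising sum cancels.
Evaluate each component's likelihood at the observed value:
  p_A = e^(−2.82)·2.82^8/8! = 0.00591237
  p_B = e^(−2.98)·2.98^8/8! = 0.00783451
  p_C = e^(−12.46)·12.46^8/8! = 0.0558875
Posterior odds = (P(Z=C)·p_C) / (P(Z=B)·p_B) = (0.32·0.0558875) / (0.44·0.00783451) = 0.017884 / 0.00344719 ≈ 5.1880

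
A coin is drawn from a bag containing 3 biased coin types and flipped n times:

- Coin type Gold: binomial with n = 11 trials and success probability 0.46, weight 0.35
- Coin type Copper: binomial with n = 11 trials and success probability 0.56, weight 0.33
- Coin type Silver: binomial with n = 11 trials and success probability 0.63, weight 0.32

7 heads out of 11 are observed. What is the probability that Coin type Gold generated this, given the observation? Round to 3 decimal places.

0.224

The responsibility of component k is π_k f_k(x) divided by Σ_j π_j f_j(x).
Evaluate each component's likelihood at the observed value:
  f_Gold = C(11,7)·0.46^7·0.54^4 = 330·0.00435818·0.0850306 = 0.122291
  f_Copper = C(11,7)·0.56^7·0.44^4 = 330·0.0172709·0.037481 = 0.213619
  f_Silver = C(11,7)·0.63^7·0.37^4 = 330·0.0393898·0.0187416 = 0.243615
Multiply by the mixture weights:
  π_Gold·f_Gold = 0.35 × 0.122291 = 0.0428018
  π_Copper·f_Copper = 0.33 × 0.213619 = 0.0704944
  π_Silver·f_Silver = 0.32 × 0.243615 = 0.0779569
Denominator: 0.0428018 + 0.0704944 + 0.0779569 = 0.191253
So the posterior for Coin type Gold is 0.0428018 / 0.191253 ≈ 0.224.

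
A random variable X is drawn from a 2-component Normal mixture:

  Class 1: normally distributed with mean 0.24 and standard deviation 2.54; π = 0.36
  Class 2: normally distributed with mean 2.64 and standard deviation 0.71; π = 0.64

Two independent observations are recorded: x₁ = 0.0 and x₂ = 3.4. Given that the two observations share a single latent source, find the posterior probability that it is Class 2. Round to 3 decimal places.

By Bayes' theorem, P(k | x) = w_k f_k(x) / Σ_j w_j f_j(x).
Since both observations come from the same component, the likelihood for component k is f_k(x₁)·f_k(x₂).
  f_1 = [0.156364] × [0.0724406] = 0.0113271
  f_2 = [0.000558999] × [0.316843] = 0.000177115
Prior × likelihood for each component:
  w_1·f_1 = 0.36 × 0.0113271 = 0.00407777
  w_2·f_2 = 0.64 × 0.000177115 = 0.000113353
Normaliser: 0.00407777 + 0.000113353 = 0.00419112
So the posterior for Class 2 is 0.000113353 / 0.00419112 ≈ 0.027.

0.027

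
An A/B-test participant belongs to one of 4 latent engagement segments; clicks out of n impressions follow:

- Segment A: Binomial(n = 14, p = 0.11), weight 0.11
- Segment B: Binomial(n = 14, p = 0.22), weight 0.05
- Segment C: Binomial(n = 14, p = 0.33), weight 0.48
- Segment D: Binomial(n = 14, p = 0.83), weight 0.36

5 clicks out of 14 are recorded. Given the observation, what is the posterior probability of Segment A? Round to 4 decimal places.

0.0114

The responsibility of component k is w_k f_k(x) divided by Σ_j w_j f_j(x).
Binomial probabilities:
  f_A = C(14,5)·0.11^5·0.89^9 = 2002·1.61051e-05·0.350356 = 0.0112963
  f_B = C(14,5)·0.22^5·0.78^9 = 2002·0.000515363·0.106869 = 0.110263
  f_C = C(14,5)·0.33^5·0.67^9 = 2002·0.00391354·0.0272065 = 0.213161
  f_D = C(14,5)·0.83^5·0.17^9 = 2002·0.393904·1.18588e-07 = 9.35179e-05
Unnormalised posteriors:
  w_A·f_A = 0.11 × 0.0112963 = 0.0012426
  w_B·f_B = 0.05 × 0.110263 = 0.00551314
  w_C·f_C = 0.48 × 0.213161 = 0.102317
  w_D·f_D = 0.36 × 9.35179e-05 = 3.36665e-05
Denominator: 0.0012426 + 0.00551314 + 0.102317 + 3.36665e-05 = 0.109107
So the posterior for Segment A is 0.0012426 / 0.109107 ≈ 0.0114.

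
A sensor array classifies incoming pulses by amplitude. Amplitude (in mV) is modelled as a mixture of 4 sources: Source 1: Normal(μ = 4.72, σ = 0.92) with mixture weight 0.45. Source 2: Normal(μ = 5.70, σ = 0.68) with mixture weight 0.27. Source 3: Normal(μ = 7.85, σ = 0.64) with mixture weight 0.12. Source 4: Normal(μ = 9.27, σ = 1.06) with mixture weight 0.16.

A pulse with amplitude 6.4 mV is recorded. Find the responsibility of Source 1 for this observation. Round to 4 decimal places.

Apply Bayes' rule: the posterior for each component is proportional to its prior times its likelihood at x.
Evaluate each component's likelihood at the observed value:
  p_1 = (1/(0.92·√(2π)))·exp(−(6.4−4.72)²/(2·0.92²)) = 0.433633·exp(-1.66730) = 0.0818511
  p_2 = (1/(0.68·√(2π)))·exp(−(6.4−5.70)²/(2·0.68²)) = 0.586680·exp(-0.52984) = 0.345376
  p_3 = (1/(0.64·√(2π)))·exp(−(6.4−7.85)²/(2·0.64²)) = 0.623347·exp(-2.56653) = 0.0478741
  p_4 = (1/(1.06·√(2π)))·exp(−(6.4−9.27)²/(2·1.06²)) = 0.376361·exp(-3.66541) = 0.00963249
Weight by the priors:
  π_1·p_1 = 0.45 × 0.0818511 = 0.036833
  π_2·p_2 = 0.27 × 0.345376 = 0.0932516
  π_3·p_3 = 0.12 × 0.0478741 = 0.0057449
  π_4·p_4 = 0.16 × 0.00963249 = 0.0015412
Denominator: 0.036833 + 0.0932516 + 0.0057449 + 0.0015412 = 0.137371
So the posterior for Source 1 is 0.036833 / 0.137371 ≈ 0.2681.

0.2681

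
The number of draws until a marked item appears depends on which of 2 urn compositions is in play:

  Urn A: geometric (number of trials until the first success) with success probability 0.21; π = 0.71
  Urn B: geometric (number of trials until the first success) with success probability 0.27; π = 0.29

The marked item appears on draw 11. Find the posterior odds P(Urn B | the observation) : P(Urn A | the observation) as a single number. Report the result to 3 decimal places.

Since P(k|x) ∝ w_k f_k(x), the posterior odds are w_i f_i(x) / (w_j f_j(x)).
Component likelihoods at x = 11:
  p_A = 0.21·(1−0.21)^10 = 0.21·0.0946828 = 0.0198834
  p_B = 0.27·(1−0.27)^10 = 0.27·0.0429763 = 0.0116036
Odds = (0.29/0.71) × (0.0116036/0.0198834) = 0.408451 × 0.583582 ≈ 0.238

0.238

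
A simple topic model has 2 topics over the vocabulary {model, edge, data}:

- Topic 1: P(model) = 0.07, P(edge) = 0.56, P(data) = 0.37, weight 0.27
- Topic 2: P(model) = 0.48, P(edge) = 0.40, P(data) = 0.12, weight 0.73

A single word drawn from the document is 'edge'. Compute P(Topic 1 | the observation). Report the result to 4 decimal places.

0.3412

Posterior ∝ prior × likelihood, so P(k | x) ∝ P(Z=k) f_k(x); normalise over all components.
Categorical probabilities:
  p_1 = P(edge | comp) = 0.56
  p_2 = P(edge | comp) = 0.40
Prior × likelihood for each component:
  P(Z=1)·p_1 = 0.27 × 0.56 = 0.1512
  P(Z=2)·p_2 = 0.73 × 0.4 = 0.292
Sum: 0.1512 + 0.292 = 0.4432
So the posterior for Topic 1 is 0.1512 / 0.4432 ≈ 0.3412.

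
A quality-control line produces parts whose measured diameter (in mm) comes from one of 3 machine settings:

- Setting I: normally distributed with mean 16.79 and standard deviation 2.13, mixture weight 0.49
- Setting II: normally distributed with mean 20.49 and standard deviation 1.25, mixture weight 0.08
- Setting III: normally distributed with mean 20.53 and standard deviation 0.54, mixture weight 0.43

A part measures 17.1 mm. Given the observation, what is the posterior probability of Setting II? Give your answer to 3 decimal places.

0.007

Apply Bayes' rule: the posterior for each component is proportional to its prior times its likelihood at x.
Evaluate each component's likelihood at the observed value:
  f_I = 0.185324
  f_II = 0.00807039
  f_III = 1.28082e-09
Weight by the priors:
  w_I·f_I = 0.49 × 0.185324 = 0.0908086
  w_II·f_II = 0.08 × 0.00807039 = 0.000645631
  w_III·f_III = 0.43 × 1.28082e-09 = 5.50754e-10
Denominator: 0.0908086 + 0.000645631 + 5.50754e-10 = 0.0914542
So the posterior for Setting II is 0.000645631 / 0.0914542 ≈ 0.007.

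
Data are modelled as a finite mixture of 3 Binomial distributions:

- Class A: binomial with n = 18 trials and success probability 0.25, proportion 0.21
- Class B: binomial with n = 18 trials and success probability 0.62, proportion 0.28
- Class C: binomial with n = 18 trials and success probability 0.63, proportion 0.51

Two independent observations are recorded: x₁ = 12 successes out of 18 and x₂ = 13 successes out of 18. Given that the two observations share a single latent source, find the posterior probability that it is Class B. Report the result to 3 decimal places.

0.330

Apply Bayes' rule: the posterior for each component is proportional to its prior times its likelihood at x.
Since both observations come from the same component, the likelihood for component k is f_k(x₁)·f_k(x₂).
  L_A = [C(18,12)·0.25^12·0.75^6 = 18564·5.96046e-08·0.177979 = 0.000196933] × [3.02974e-05] = 5.96658e-09
  L_B = [C(18,12)·0.62^12·0.38^6 = 18564·0.00322627·0.00301094 = 0.180332] × [0.135797] = 0.0244885
  L_C = [C(18,12)·0.63^12·0.37^6 = 18564·0.00390919·0.00256573 = 0.186195] × [0.146324] = 0.0272448
Unnormalised posteriors:
  w_A·L_A = 0.21 × 5.96658e-09 = 1.25298e-09
  w_B·L_B = 0.28 × 0.0244885 = 0.00685679
  w_C·L_C = 0.51 × 0.0272448 = 0.0138949
Denominator: 1.25298e-09 + 0.00685679 + 0.0138949 = 0.0207516
So the posterior for Class B is 0.00685679 / 0.0207516 ≈ 0.330.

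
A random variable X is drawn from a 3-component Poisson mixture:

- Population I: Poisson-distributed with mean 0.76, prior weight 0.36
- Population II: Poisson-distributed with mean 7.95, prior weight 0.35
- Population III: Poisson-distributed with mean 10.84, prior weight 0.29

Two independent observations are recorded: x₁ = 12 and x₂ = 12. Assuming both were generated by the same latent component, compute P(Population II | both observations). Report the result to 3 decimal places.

The responsibility of component k is π_k f_k(x) divided by Σ_j π_j f_j(x).
Since both observations come from the same component, the likelihood for component k is f_k(x₁)·f_k(x₂).
  L_I = [e^(−0.76)·0.76^12/12! = 3.62545e-11] × [3.62545e-11] = 1.31439e-21
  L_II = [e^(−7.95)·7.95^12/12! = 0.0469275] × [0.0469275] = 0.00220219
  L_III = [e^(−10.84)·10.84^12/12! = 0.107712] × [0.107712] = 0.0116018
Prior × likelihood for each component:
  π_I·L_I = 0.36 × 1.31439e-21 = 4.73181e-22
  π_II·L_II = 0.35 × 0.00220219 = 0.000770767
  π_III·L_III = 0.29 × 0.0116018 = 0.00336452
Normaliser: 4.73181e-22 + 0.000770767 + 0.00336452 = 0.00413528
P(Population II | x₁,x₂) = 0.000770767 / 0.00413528 ≈ 0.186

0.186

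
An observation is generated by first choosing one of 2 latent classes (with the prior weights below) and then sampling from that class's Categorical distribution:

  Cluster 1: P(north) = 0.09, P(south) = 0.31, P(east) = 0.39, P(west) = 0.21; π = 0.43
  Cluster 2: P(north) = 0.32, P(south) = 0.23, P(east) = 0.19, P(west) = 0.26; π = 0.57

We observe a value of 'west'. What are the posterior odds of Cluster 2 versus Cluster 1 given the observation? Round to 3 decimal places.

Only the two components matter; the odds are (π_i f_i(x)) / (π_j f_j(x)).
Component likelihoods at x = 'west':
  f_1 = 0.21
  f_2 = 0.26
Odds = (0.57/0.43) × (0.26/0.21) = 1.32558 × 1.2381 ≈ 1.641

1.641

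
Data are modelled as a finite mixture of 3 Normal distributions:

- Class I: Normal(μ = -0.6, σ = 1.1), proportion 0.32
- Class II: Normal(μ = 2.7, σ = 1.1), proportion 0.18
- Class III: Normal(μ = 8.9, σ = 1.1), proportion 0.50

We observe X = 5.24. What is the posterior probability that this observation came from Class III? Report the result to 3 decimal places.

0.136

P(component k | x) = π_k·f_k(x) / marginal(x), where marginal(x) = Σ_j π_j·f_j(x).
Normal densities:
  p_I = (1/(1.1·√(2π)))·exp(−(5.24−-0.6)²/(2·1.1²)) = 0.362675·exp(-14.09322) = 2.74731e-07
  p_II = (1/(1.1·√(2π)))·exp(−(5.24−2.7)²/(2·1.1²)) = 0.362675·exp(-2.66595) = 0.025218
  p_III = (1/(1.1·√(2π)))·exp(−(5.24−8.9)²/(2·1.1²)) = 0.362675·exp(-5.53537) = 0.00143066
Unnormalised posteriors:
  π_I·p_I = 0.32 × 2.74731e-07 = 8.79141e-08
  π_II·p_II = 0.18 × 0.025218 = 0.00453923
  π_III·p_III = 0.50 × 0.00143066 = 0.000715329
Denominator: 8.79141e-08 + 0.00453923 + 0.000715329 = 0.00525465
Responsibility of Class III: 0.000715329 / 0.00525465 ≈ 0.136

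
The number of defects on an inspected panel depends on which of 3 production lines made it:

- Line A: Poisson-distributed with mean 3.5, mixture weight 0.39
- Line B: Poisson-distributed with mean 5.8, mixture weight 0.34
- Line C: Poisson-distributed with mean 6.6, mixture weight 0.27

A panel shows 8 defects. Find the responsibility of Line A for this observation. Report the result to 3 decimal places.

The responsibility of component k is P(Z=k) f_k(x) divided by Σ_j P(Z=j) f_j(x).
Evaluate each component's likelihood at the observed value:
  f_A = e^(−3.5)·3.5^8/8! = 0.0168653
  f_B = e^(−5.8)·5.8^8/8! = 0.0961602
  f_C = e^(−6.6)·6.6^8/8! = 0.121475
Multiply by the mixture weights:
  P(Z=A)·f_A = 0.39 × 0.0168653 = 0.00657745
  P(Z=B)·f_B = 0.34 × 0.0961602 = 0.0326945
  P(Z=C)·f_C = 0.27 × 0.121475 = 0.0327983
Normaliser: 0.00657745 + 0.0326945 + 0.0327983 = 0.0720702
P(Line A | the observation) = 0.00657745 / 0.0720702 ≈ 0.091

0.091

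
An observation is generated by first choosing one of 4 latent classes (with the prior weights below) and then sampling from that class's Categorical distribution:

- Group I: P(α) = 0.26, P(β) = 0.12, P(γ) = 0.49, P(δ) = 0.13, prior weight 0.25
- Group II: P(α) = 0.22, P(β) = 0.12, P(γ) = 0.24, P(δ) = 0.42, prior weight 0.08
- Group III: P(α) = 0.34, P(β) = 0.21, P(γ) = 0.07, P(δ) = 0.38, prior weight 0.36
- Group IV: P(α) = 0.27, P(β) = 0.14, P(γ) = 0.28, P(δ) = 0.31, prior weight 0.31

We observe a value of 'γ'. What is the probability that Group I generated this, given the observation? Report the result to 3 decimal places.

0.483

P(component k | x) = π_k·f_k(x) / marginal(x), where marginal(x) = Σ_j π_j·f_j(x).
Categorical probabilities:
  f_I = 0.49
  f_II = 0.24
  f_III = 0.07
  f_IV = 0.28
Multiply by the mixture weights:
  π_I·f_I = 0.25 × 0.49 = 0.1225
  π_II·f_II = 0.08 × 0.24 = 0.0192
  π_III·f_III = 0.36 × 0.07 = 0.0252
  π_IV·f_IV = 0.31 × 0.28 = 0.0868
Marginal: 0.1225 + 0.0192 + 0.0252 + 0.0868 = 0.2537
P(Group I | the observation) = 0.1225 / 0.2537 ≈ 0.483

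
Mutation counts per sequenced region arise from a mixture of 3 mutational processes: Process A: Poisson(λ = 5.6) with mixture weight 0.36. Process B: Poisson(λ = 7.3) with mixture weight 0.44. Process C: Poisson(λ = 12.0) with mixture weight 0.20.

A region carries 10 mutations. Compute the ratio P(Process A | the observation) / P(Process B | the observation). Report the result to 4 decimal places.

Since P(k|x) ∝ π_k f_k(x), the posterior odds are π_i f_i(x) / (π_j f_j(x)).
Evaluate each component's likelihood at the observed value:
  f_A = e^(−5.6)·5.6^10/10! = 0.0309078
  f_B = e^(−7.3)·7.3^10/10! = 0.0800048
  f_C = e^(−12.0)·12.0^10/10! = 0.104837
Posterior odds = (π_A·f_A) / (π_B·f_B) = (0.36·0.0309078) / (0.44·0.0800048) = 0.0111268 / 0.0352021 ≈ 0.3161

0.3161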